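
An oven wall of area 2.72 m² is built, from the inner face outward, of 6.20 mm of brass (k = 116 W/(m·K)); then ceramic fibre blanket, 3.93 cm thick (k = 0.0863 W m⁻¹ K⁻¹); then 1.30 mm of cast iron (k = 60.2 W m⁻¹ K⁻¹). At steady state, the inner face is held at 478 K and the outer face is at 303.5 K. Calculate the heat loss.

Q = 1040 W

Treat each layer as a resistance in series:
  R_brass = L/(kA) = 0.00620/(116·2.72) = 1.965×10^-5 K/W
  R_ceramic fibre blanket = L/(kA) = 0.0393/(0.0863·2.72) = 0.1674 K/W
  R_cast iron = L/(kA) = 0.00130/(60.2·2.72) = 7.939×10^-6 K/W
ΣR = 1.965×10^-5 + 0.1674 + 7.939×10^-6 = 0.1674 K/W
Q = ΔT/ΣR = (478 K − 303.5 K)/0.1674 = 1040 W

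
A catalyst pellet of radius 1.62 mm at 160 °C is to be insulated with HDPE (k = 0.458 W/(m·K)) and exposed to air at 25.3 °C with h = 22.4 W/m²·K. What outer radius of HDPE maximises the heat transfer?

r_cr = 4.09 cm

For a sphere, r_cr = 2k_ins/h = 2·0.458/22.4 = 0.0409 m = 4.09 cm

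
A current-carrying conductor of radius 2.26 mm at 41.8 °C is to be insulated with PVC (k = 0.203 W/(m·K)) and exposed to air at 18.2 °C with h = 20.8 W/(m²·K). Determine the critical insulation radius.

r_cr = 0.976 cm

For a cylinder, r_cr = k_ins/h = 0.203/20.8 = 0.00976 m = 0.976 cm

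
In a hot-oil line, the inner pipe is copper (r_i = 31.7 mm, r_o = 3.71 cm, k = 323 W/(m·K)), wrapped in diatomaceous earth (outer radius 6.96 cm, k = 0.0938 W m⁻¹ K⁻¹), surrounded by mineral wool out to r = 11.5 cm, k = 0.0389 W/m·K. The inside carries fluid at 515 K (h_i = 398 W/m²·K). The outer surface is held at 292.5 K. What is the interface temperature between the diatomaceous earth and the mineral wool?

T = 438 K

Resistance network (inner→outer):
  R'_conv,in = 1/(2πr h) = 1/(2π·0.0317·398) = 0.01261 m·K/W
  R'_copper = ln(0.0371/0.0317)/(2πk) = 0.1573/(2π·323) = 7.751×10^-5 m·K/W
  R'_diatomaceous earth = ln(0.0696/0.0371)/(2πk) = 0.6291/(2π·0.0938) = 1.068 m·K/W
  R'_mineral wool = ln(0.115/0.0696)/(2πk) = 0.5022/(2π·0.0389) = 2.055 m·K/W
ΣR = 0.01261 + 7.751×10^-5 + 1.068 + 2.055 = 3.136 m·K/W
Q' = ΔT/ΣR = (515 K − 292.5 K)/3.136 = 70.95 W/m
From the inner boundary to the diatomaceous earth/mineral wool interface, ΣR_partial = 1.081 m·K/W.
T_interface = T_in − Q'·ΣR_partial = 515 K − (70.95)(1.081) = 438 K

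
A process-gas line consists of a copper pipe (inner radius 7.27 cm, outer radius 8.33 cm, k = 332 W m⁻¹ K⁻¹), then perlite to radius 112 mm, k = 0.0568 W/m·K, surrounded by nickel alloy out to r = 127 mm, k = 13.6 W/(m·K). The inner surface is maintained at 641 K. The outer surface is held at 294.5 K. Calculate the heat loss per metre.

Q' = 417 W/m

Resistance network (inner→outer):
  R'_copper = ln(0.0833/0.0727)/(2πk) = 0.1361/(2π·332) = 6.525×10^-5 m·K/W
  R'_perlite = ln(0.112/0.0833)/(2πk) = 0.2961/(2π·0.0568) = 0.8295 m·K/W
  R'_nickel alloy = ln(0.127/0.112)/(2πk) = 0.1257/(2π·13.6) = 0.001471 m·K/W
ΣR = 6.525×10^-5 + 0.8295 + 0.001471 = 0.8310 m·K/W
Q' = ΔT/ΣR = (641 K − 294.5 K)/0.8310 = 417 W/m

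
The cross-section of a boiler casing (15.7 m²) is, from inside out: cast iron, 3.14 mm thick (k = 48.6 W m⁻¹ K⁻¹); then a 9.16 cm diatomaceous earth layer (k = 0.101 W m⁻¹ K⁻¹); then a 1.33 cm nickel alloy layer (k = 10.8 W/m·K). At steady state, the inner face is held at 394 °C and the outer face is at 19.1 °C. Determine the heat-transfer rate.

Q = 6.48 kW

Treat each layer as a resistance in series:
  R_cast iron = L/(kA) = 0.00314/(48.6·15.7) = 4.115×10^-6 K/W
  R_diatomaceous earth = L/(kA) = 0.0916/(0.101·15.7) = 0.05777 K/W
  R_nickel alloy = L/(kA) = 0.0133/(10.8·15.7) = 7.844×10^-5 K/W
ΣR = 4.115×10^-6 + 0.05777 + 7.844×10^-5 = 0.05785 K/W
Q = ΔT/ΣR = (394 °C − 19.1 °C)/0.05785 = 6480 W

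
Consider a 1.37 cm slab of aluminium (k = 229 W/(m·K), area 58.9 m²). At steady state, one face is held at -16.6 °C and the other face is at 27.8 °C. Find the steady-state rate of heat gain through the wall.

Q = kA·ΔT/L = 229 × 58.9 × |-16.6 °C − 27.8 °C| / 0.0137 = 4.37×10^7 W

Q = 4.37×10^7 W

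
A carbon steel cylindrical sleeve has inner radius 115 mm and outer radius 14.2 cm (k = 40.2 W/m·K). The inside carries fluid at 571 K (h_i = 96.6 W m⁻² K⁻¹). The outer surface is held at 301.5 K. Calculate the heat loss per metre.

Q' = 17.8 kW/m

Treat each layer as a resistance in series:
  R'_conv,in = 1/(2πr h) = 1/(2π·0.115·96.6) = 0.01433 m·K/W
  R'_carbon steel = ln(0.142/0.115)/(2πk) = 0.2109/(2π·40.2) = 8.349×10^-4 m·K/W
ΣR = 0.01433 + 8.349×10^-4 = 0.01516 m·K/W
Q' = ΔT/ΣR = (571 K − 301.5 K)/0.01516 = 17800 W/m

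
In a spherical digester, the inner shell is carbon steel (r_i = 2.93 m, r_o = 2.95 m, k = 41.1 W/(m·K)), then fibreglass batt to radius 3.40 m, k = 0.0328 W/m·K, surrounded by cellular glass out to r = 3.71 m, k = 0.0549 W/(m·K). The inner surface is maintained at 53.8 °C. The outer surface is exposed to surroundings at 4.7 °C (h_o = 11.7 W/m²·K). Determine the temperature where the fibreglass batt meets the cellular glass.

Resistance network (inner→outer):
  R_carbon steel = (1/2.93 − 1/2.95)/(4πk) = 0.002314/(4π·41.1) = 4.480×10^-6 K/W
  R_fibreglass batt = (1/2.95 − 1/3.40)/(4πk) = 0.04487/(4π·0.0328) = 0.1088 K/W
  R_cellular glass = (1/3.40 − 1/3.71)/(4πk) = 0.02458/(4π·0.0549) = 0.03562 K/W
  R_conv,out = 1/(4πr²h) = 1/(4π·3.71²·11.7) = 4.941×10^-4 K/W
ΣR = 4.480×10^-6 + 0.1088 + 0.03562 + 4.941×10^-4 = 0.1449 K/W
Q = ΔT/ΣR = (53.8 °C − 4.7 °C)/0.1449 = 338.9 W
From the inner boundary to the fibreglass batt/cellular glass interface, ΣR_partial = 0.1088 K/W.
T_interface = T_in − Q·ΣR_partial = 53.8 °C − (338.9)(0.1088) = 16.9 °C

T = 16.9 °C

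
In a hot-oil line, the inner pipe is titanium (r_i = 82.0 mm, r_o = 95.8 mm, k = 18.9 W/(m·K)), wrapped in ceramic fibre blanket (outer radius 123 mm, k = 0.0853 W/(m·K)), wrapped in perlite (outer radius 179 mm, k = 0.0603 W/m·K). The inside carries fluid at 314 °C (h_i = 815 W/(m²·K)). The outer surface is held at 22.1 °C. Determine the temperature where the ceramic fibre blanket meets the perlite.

Resistance network (inner→outer):
  R'_conv,in = 1/(2πr h) = 1/(2π·0.0820·815) = 0.002381 m·K/W
  R'_titanium = ln(0.0958/0.0820)/(2πk) = 0.1555/(2π·18.9) = 0.001310 m·K/W
  R'_ceramic fibre blanket = ln(0.123/0.0958)/(2πk) = 0.2499/(2π·0.0853) = 0.4663 m·K/W
  R'_perlite = ln(0.179/0.123)/(2πk) = 0.3752/(2π·0.0603) = 0.9903 m·K/W
ΣR = 0.002381 + 0.001310 + 0.4663 + 0.9903 = 1.460 m·K/W
Q' = ΔT/ΣR = (314 °C − 22.1 °C)/1.460 = 199.9 W/m
From the inner boundary to the ceramic fibre blanket/perlite interface, ΣR_partial = 0.4700 m·K/W.
T_interface = T_in − Q'·ΣR_partial = 314 °C − (199.9)(0.4700) = 220 °C

T = 220 °C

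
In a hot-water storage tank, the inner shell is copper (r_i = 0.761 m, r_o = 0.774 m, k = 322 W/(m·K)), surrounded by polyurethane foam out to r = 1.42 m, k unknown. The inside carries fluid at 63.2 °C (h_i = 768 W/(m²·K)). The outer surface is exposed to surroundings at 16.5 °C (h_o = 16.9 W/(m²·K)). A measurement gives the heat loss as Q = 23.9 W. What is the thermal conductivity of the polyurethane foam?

ΣR = ΔT/Q = |63.2 − 16.5|/23.9 = 1.954 K/W
Known resistances:
  R_conv,in = 1/(4πr²h) = 1/(4π·0.761²·768) = 1.789×10^-4 K/W
  R_copper = (1/0.761 − 1/0.774)/(4πk) = 0.02207/(4π·322) = 5.454×10^-6 K/W
  R_conv,out = 1/(4πr²h) = 1/(4π·1.42²·16.9) = 0.002335 K/W
R_polyurethane foam = ΣR − ΣR_known = 1.954 − 0.002519 = 1.951 K/W
(1/r₁−1/r₂)/(4πk) = 1.951 ⇒ k = 0.5878/(4π·1.951) = 0.0240 W/m·K

k = 0.0240 W/m·K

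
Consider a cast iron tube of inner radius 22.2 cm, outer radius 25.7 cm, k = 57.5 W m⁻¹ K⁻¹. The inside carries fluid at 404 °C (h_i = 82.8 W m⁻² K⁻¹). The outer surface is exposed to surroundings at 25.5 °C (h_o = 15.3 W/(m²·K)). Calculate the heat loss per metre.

Q' = 7.64 kW/m

Series thermal resistances, inner to outer:
  R'_conv,in = 1/(2πr h) = 1/(2π·0.222·82.8) = 0.008658 m·K/W
  R'_cast iron = ln(0.257/0.222)/(2πk) = 0.1464/(2π·57.5) = 4.052×10^-4 m·K/W
  R'_conv,out = 1/(2πr h) = 1/(2π·0.257·15.3) = 0.04048 m·K/W
ΣR = 0.008658 + 4.052×10^-4 + 0.04048 = 0.04954 m·K/W
Q' = ΔT/ΣR = (404 °C − 25.5 °C)/0.04954 = 7640 W/m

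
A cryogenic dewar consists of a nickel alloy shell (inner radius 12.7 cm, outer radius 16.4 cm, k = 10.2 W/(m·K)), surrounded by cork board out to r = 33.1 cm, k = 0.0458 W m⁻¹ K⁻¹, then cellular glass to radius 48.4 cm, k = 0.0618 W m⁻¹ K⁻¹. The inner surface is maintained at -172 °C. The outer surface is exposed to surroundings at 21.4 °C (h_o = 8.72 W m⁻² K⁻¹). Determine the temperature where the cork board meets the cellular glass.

Treat each layer as a resistance in series:
  R_nickel alloy = (1/0.127 − 1/0.164)/(4πk) = 1.776/(4π·10.2) = 0.01386 K/W
  R_cork board = (1/0.164 − 1/0.331)/(4πk) = 3.076/(4π·0.0458) = 5.345 K/W
  R_cellular glass = (1/0.331 − 1/0.484)/(4πk) = 0.9550/(4π·0.0618) = 1.230 K/W
  R_conv,out = 1/(4πr²h) = 1/(4π·0.484²·8.72) = 0.03896 K/W
ΣR = 0.01386 + 5.345 + 1.230 + 0.03896 = 6.628 K/W
Q = ΔT/ΣR = (-172 °C − 21.4 °C)/6.628 = -29.18 W
From the inner boundary to the cork board/cellular glass interface, ΣR_partial = 5.359 K/W.
T_interface = T_in − Q·ΣR_partial = -172 °C − (-29.18)(5.359) = -15.6 °C

T = -15.6 °C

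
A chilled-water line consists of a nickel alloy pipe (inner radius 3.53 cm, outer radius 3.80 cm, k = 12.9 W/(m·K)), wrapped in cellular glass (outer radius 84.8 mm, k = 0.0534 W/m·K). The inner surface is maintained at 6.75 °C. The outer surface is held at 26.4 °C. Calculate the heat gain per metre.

Q' = 8.21 W/m

Treat each layer as a resistance in series:
  R'_nickel alloy = ln(0.0380/0.0353)/(2πk) = 0.07370/(2π·12.9) = 9.093×10^-4 m·K/W
  R'_cellular glass = ln(0.0848/0.0380)/(2πk) = 0.8027/(2π·0.0534) = 2.392 m·K/W
ΣR = 9.093×10^-4 + 2.392 = 2.393 m·K/W
Q' = ΔT/ΣR = (6.75 °C − 26.4 °C)/2.393 = -8.21 W/m
(Negative Q' ⇒ heat flows inward; heat gain = 8.21 W/m.)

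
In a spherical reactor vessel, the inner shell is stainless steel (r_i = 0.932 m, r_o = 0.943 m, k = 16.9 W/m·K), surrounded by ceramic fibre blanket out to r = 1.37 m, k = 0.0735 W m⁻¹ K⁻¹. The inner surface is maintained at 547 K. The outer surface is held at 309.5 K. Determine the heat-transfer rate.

Q = 664 W

Treat each layer as a resistance in series:
  R_stainless steel = (1/0.932 − 1/0.943)/(4πk) = 0.01252/(4π·16.9) = 5.893×10^-5 K/W
  R_ceramic fibre blanket = (1/0.943 − 1/1.37)/(4πk) = 0.3305/(4π·0.0735) = 0.3578 K/W
ΣR = 5.893×10^-5 + 0.3578 = 0.3579 K/W
Q = ΔT/ΣR = (547 K − 309.5 K)/0.3579 = 664 W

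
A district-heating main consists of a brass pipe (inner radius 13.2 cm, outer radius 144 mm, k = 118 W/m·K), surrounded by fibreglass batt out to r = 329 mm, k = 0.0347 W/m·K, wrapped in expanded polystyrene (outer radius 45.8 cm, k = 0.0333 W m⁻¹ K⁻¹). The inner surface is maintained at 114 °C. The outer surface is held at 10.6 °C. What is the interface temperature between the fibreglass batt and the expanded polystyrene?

T = 41.0 °C

Treat each layer as a resistance in series:
  R'_brass = ln(0.144/0.132)/(2πk) = 0.08701/(2π·118) = 1.174×10^-4 m·K/W
  R'_fibreglass batt = ln(0.329/0.144)/(2πk) = 0.8262/(2π·0.0347) = 3.790 m·K/W
  R'_expanded polystyrene = ln(0.458/0.329)/(2πk) = 0.3308/(2π·0.0333) = 1.581 m·K/W
ΣR = 1.174×10^-4 + 3.790 + 1.581 = 5.371 m·K/W
Q' = ΔT/ΣR = (114 °C − 10.6 °C)/5.371 = 19.25 W/m
From the inner boundary to the fibreglass batt/expanded polystyrene interface, ΣR_partial = 3.790 m·K/W.
T_interface = T_in − Q'·ΣR_partial = 114 °C − (19.25)(3.790) = 41.0 °C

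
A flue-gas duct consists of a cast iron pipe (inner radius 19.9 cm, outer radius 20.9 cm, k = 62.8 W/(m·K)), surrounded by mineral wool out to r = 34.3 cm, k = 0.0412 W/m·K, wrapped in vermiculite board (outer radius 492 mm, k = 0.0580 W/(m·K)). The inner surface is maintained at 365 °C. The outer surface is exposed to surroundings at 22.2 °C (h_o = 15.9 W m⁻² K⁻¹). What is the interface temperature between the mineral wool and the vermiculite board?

Series thermal resistances, inner to outer:
  R'_cast iron = ln(0.209/0.199)/(2πk) = 0.04903/(2π·62.8) = 1.243×10^-4 m·K/W
  R'_mineral wool = ln(0.343/0.209)/(2πk) = 0.4954/(2π·0.0412) = 1.914 m·K/W
  R'_vermiculite board = ln(0.492/0.343)/(2πk) = 0.3607/(2π·0.0580) = 0.9899 m·K/W
  R'_conv,out = 1/(2πr h) = 1/(2π·0.492·15.9) = 0.02035 m·K/W
ΣR = 1.243×10^-4 + 1.914 + 0.9899 + 0.02035 = 2.924 m·K/W
Q' = ΔT/ΣR = (365 °C − 22.2 °C)/2.924 = 117.2 W/m
From the inner boundary to the mineral wool/vermiculite board interface, ΣR_partial = 1.914 m·K/W.
T_interface = T_in − Q'·ΣR_partial = 365 °C − (117.2)(1.914) = 141 °C

T = 141 °C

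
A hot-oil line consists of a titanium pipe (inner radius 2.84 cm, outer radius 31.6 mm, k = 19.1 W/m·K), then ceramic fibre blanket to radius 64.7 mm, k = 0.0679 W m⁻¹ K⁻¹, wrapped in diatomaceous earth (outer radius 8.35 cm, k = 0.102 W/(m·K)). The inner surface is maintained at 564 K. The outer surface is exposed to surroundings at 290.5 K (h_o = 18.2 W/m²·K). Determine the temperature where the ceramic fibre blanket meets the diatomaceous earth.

T = 353.5 K

Treat each layer as a resistance in series:
  R'_titanium = ln(0.0316/0.0284)/(2πk) = 0.1068/(2π·19.1) = 8.897×10^-4 m·K/W
  R'_ceramic fibre blanket = ln(0.0647/0.0316)/(2πk) = 0.7166/(2π·0.0679) = 1.680 m·K/W
  R'_diatomaceous earth = ln(0.0835/0.0647)/(2πk) = 0.2551/(2π·0.102) = 0.3980 m·K/W
  R'_conv,out = 1/(2πr h) = 1/(2π·0.0835·18.2) = 0.1047 m·K/W
ΣR = 8.897×10^-4 + 1.680 + 0.3980 + 0.1047 = 2.184 m·K/W
Q' = ΔT/ΣR = (564 K − 290.5 K)/2.184 = 125.2 W/m
From the inner boundary to the ceramic fibre blanket/diatomaceous earth interface, ΣR_partial = 1.681 m·K/W.
T_interface = T_in − Q'·ΣR_partial = 564 K − (125.2)(1.681) = 353.5 K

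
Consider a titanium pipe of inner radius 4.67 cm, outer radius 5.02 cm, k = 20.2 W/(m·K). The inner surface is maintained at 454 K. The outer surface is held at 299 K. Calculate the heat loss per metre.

Q' = 2πk·ΔT/ln(r₂/r₁) = 2π × 20.2 × 155 / ln(0.0502/0.0467) = 2.72×10^5 W/m

Q' = 2.72×10^5 W/m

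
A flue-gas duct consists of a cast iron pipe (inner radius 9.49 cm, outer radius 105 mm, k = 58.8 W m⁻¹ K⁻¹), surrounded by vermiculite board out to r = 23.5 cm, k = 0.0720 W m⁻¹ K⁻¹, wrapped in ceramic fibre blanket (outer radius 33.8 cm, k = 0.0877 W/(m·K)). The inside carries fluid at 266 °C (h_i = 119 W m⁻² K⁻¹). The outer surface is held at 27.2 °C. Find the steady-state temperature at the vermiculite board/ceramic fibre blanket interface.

T = 91.4 °C

Series thermal resistances, inner to outer:
  R'_conv,in = 1/(2πr h) = 1/(2π·0.0949·119) = 0.01409 m·K/W
  R'_cast iron = ln(0.105/0.0949)/(2πk) = 0.1011/(2π·58.8) = 2.737×10^-4 m·K/W
  R'_vermiculite board = ln(0.235/0.105)/(2πk) = 0.8056/(2π·0.0720) = 1.781 m·K/W
  R'_ceramic fibre blanket = ln(0.338/0.235)/(2πk) = 0.3635/(2π·0.0877) = 0.6596 m·K/W
ΣR = 0.01409 + 2.737×10^-4 + 1.781 + 0.6596 = 2.455 m·K/W
Q' = ΔT/ΣR = (266 °C − 27.2 °C)/2.455 = 97.27 W/m
From the inner boundary to the vermiculite board/ceramic fibre blanket interface, ΣR_partial = 1.795 m·K/W.
T_interface = T_in − Q'·ΣR_partial = 266 °C − (97.27)(1.795) = 91.4 °C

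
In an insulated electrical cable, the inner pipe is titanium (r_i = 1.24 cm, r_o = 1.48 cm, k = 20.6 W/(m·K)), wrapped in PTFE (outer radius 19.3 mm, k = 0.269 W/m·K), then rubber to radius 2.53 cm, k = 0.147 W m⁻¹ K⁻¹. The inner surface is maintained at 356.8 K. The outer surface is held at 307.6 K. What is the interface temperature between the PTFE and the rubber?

T = 339.5 K

Treat each layer as a resistance in series:
  R'_titanium = ln(0.0148/0.0124)/(2πk) = 0.1769/(2π·20.6) = 0.001367 m·K/W
  R'_PTFE = ln(0.0193/0.0148)/(2πk) = 0.2655/(2π·0.269) = 0.1571 m·K/W
  R'_rubber = ln(0.0253/0.0193)/(2πk) = 0.2707/(2π·0.147) = 0.2931 m·K/W
ΣR = 0.001367 + 0.1571 + 0.2931 = 0.4516 m·K/W
Q' = ΔT/ΣR = (356.8 K − 307.6 K)/0.4516 = 108.9 W/m
From the inner boundary to the PTFE/rubber interface, ΣR_partial = 0.1585 m·K/W.
T_interface = T_in − Q'·ΣR_partial = 356.8 K − (108.9)(0.1585) = 339.5 K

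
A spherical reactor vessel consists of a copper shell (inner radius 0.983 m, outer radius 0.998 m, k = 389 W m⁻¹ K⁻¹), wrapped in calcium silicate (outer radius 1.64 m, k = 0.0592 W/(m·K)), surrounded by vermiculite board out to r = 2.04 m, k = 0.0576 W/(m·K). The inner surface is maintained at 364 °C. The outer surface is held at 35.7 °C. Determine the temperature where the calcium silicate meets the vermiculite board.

T = 114 °C

Treat each layer as a resistance in series:
  R_copper = (1/0.983 − 1/0.998)/(4πk) = 0.01529/(4π·389) = 3.128×10^-6 K/W
  R_calcium silicate = (1/0.998 − 1/1.64)/(4πk) = 0.3922/(4π·0.0592) = 0.5273 K/W
  R_vermiculite board = (1/1.64 − 1/2.04)/(4πk) = 0.1196/(4π·0.0576) = 0.1652 K/W
ΣR = 3.128×10^-6 + 0.5273 + 0.1652 = 0.6925 K/W
Q = ΔT/ΣR = (364 °C − 35.7 °C)/0.6925 = 474.1 W
From the inner boundary to the calcium silicate/vermiculite board interface, ΣR_partial = 0.5273 K/W.
T_interface = T_in − Q·ΣR_partial = 364 °C − (474.1)(0.5273) = 114 °C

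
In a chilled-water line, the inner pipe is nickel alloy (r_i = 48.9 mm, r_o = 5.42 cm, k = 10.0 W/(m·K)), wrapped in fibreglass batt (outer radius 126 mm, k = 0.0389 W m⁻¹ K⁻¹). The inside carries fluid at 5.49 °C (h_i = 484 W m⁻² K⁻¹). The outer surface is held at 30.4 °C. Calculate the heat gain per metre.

Series thermal resistances, inner to outer:
  R'_conv,in = 1/(2πr h) = 1/(2π·0.0489·484) = 0.006725 m·K/W
  R'_nickel alloy = ln(0.0542/0.0489)/(2πk) = 0.1029/(2π·10.0) = 0.001638 m·K/W
  R'_fibreglass batt = ln(0.126/0.0542)/(2πk) = 0.8436/(2π·0.0389) = 3.451 m·K/W
ΣR = 0.006725 + 0.001638 + 3.451 = 3.459 m·K/W
Q' = ΔT/ΣR = (5.49 °C − 30.4 °C)/3.459 = -7.20 W/m
(Negative Q' ⇒ heat flows inward; heat gain = 7.20 W/m.)

Q' = 7.20 W/m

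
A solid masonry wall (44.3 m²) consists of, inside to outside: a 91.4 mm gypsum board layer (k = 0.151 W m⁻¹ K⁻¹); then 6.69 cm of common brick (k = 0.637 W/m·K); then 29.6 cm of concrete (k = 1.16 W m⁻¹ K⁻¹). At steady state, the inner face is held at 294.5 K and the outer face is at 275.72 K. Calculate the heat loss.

Q = 862 W

Series thermal resistances, inner to outer:
  R_gypsum board = L/(kA) = 0.0914/(0.151·44.3) = 0.01366 K/W
  R_common brick = L/(kA) = 0.0669/(0.637·44.3) = 0.002371 K/W
  R_concrete = L/(kA) = 0.296/(1.16·44.3) = 0.005760 K/W
ΣR = 0.01366 + 0.002371 + 0.005760 = 0.02179 K/W
Q = ΔT/ΣR = (294.5 K − 275.72 K)/0.02179 = 862 W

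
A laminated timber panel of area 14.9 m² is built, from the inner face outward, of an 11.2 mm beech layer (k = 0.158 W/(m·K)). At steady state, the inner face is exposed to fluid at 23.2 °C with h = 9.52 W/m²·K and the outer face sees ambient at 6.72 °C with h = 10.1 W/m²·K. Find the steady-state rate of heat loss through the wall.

Treat each layer as a resistance in series:
  R_conv,in = 1/(hA) = 1/(9.52·14.9) = 0.007050 K/W
  R_beech = L/(kA) = 0.0112/(0.158·14.9) = 0.004757 K/W
  R_conv,out = 1/(hA) = 1/(10.1·14.9) = 0.006645 K/W
ΣR = 0.007050 + 0.004757 + 0.006645 = 0.01845 K/W
Q = ΔT/ΣR = (23.2 °C − 6.72 °C)/0.01845 = 893 W

Q = 893 W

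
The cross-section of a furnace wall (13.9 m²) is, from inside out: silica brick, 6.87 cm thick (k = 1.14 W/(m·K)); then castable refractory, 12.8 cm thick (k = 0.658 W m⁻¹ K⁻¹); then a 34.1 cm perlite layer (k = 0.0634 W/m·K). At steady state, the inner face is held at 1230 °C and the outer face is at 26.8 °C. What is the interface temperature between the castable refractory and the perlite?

T = 1176 °C

Series thermal resistances, inner to outer:
  R_silica brick = L/(kA) = 0.0687/(1.14·13.9) = 0.004335 K/W
  R_castable refractory = L/(kA) = 0.128/(0.658·13.9) = 0.01399 K/W
  R_perlite = L/(kA) = 0.341/(0.0634·13.9) = 0.3869 K/W
ΣR = 0.004335 + 0.01399 + 0.3869 = 0.4052 K/W
Q = ΔT/ΣR = (1230 °C − 26.8 °C)/0.4052 = 2969 W
From the inner boundary to the castable refractory/perlite interface, ΣR_partial = 0.01833 K/W.
T_interface = T_in − Q·ΣR_partial = 1230 °C − (2969)(0.01833) = 1176 °C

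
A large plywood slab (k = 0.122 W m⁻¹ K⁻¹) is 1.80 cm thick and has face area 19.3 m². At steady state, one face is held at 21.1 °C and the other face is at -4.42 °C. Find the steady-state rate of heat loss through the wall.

Q = kA·ΔT/L = 0.122 × 19.3 × |21.1 °C − -4.42 °C| / 0.0180 = 3340 W

Q = 3340 W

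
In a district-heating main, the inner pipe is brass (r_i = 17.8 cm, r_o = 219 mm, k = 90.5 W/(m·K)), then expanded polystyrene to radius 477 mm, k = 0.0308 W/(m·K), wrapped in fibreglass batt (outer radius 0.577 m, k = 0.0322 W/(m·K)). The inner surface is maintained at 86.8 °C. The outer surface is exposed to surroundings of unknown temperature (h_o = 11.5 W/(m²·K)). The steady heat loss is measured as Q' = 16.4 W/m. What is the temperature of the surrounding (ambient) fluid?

Series resistances:
  R'_brass = ln(0.219/0.178)/(2πk) = 0.2073/(2π·90.5) = 3.645×10^-4 m·K/W
  R'_expanded polystyrene = ln(0.477/0.219)/(2πk) = 0.7784/(2π·0.0308) = 4.023 m·K/W
  R'_fibreglass batt = ln(0.577/0.477)/(2πk) = 0.1903/(2π·0.0322) = 0.9407 m·K/W
  R'_conv,out = 1/(2πr h) = 1/(2π·0.577·11.5) = 0.02399 m·K/W
ΣR = 4.988 m·K/W
ΔT = Q'·ΣR = 16.4 × 4.988 = 81.80 K
Heat flows outward, so T_out = T_in − ΔT = 86.8 − 81.80 = 5.00 °C

T_out = 5.00 °C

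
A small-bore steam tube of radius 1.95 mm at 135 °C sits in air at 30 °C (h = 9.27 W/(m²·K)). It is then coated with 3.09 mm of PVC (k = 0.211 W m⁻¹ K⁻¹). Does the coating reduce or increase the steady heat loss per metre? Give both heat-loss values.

Critical radius for a cylinder: r_cr = k/h = 0.0228 m = 2.28 cm.
Outer radius after coating: r₂ = 0.00195 + 0.00309 = 0.00504 m.
Since r₁ < r_cr and r₂ ≤ r_cr, the coating moves toward the maximum at r_cr — heat loss rises.
Bare: R = 1/(2πr₁h) = 8.805 m·K/W; Q = 105/8.805 = 11.9 W/m.
Coated: R = R_cond + R_conv = 4.123 m·K/W; Q = 105/4.123 = 25.5 W/m.

increases: 11.9 → 25.5 W/m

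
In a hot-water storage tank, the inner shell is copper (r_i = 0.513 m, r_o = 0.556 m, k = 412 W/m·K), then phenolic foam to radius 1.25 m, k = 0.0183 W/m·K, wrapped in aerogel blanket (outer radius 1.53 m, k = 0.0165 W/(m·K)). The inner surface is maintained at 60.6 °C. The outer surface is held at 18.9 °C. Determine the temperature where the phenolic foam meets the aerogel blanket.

T = 24.7 °C

Series thermal resistances, inner to outer:
  R_copper = (1/0.513 − 1/0.556)/(4πk) = 0.1508/(4π·412) = 2.912×10^-5 K/W
  R_phenolic foam = (1/0.556 − 1/1.25)/(4πk) = 0.9986/(4π·0.0183) = 4.342 K/W
  R_aerogel blanket = (1/1.25 − 1/1.53)/(4πk) = 0.1464/(4π·0.0165) = 0.7061 K/W
ΣR = 2.912×10^-5 + 4.342 + 0.7061 = 5.048 K/W
Q = ΔT/ΣR = (60.6 °C − 18.9 °C)/5.048 = 8.261 W
From the inner boundary to the phenolic foam/aerogel blanket interface, ΣR_partial = 4.342 K/W.
T_interface = T_in − Q·ΣR_partial = 60.6 °C − (8.261)(4.342) = 24.7 °C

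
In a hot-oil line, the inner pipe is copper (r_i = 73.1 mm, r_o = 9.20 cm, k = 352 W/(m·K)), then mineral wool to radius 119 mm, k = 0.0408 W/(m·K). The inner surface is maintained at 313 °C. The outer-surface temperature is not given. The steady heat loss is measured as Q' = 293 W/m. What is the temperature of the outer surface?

Sum the resistances:
  R'_copper = ln(0.0920/0.0731)/(2πk) = 0.2300/(2π·352) = 1.040×10^-4 m·K/W
  R'_mineral wool = ln(0.119/0.0920)/(2πk) = 0.2573/(2π·0.0408) = 1.004 m·K/W
ΣR = 1.004 m·K/W
ΔT = Q'·ΣR = 293 × 1.004 = 294.2 K
Heat flows outward, so T_out = T_in − ΔT = 313 − 294.2 = 18.8 °C

T_out = 18.8 °C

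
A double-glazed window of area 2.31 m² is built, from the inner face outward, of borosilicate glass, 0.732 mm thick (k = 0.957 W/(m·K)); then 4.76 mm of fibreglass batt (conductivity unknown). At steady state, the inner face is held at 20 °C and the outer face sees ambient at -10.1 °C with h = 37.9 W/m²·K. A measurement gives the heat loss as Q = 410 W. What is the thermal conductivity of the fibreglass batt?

k = 0.0334 W/m·K

ΣR = ΔT/Q = |20 − -10.1|/410 = 0.07341 K/W
Known resistances:
  R_borosilicate glass = L/(kA) = 7.32×10^-4/(0.957·2.31) = 3.311×10^-4 K/W
  R_conv,out = 1/(hA) = 1/(37.9·2.31) = 0.01142 K/W
R_fibreglass batt = ΣR − ΣR_known = 0.07341 − 0.01175 = 0.06166 K/W
L/(kA) = 0.06166 ⇒ k = 0.00476/(0.06166·2.31) = 0.0334 W/m·K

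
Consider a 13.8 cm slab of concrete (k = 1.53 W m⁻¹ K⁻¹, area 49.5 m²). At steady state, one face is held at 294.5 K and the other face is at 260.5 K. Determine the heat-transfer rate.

Q = 18.7 kW

Q = kA·ΔT/L = 1.53 × 49.5 × |294.5 K − 260.5 K| / 0.138 = 18700 W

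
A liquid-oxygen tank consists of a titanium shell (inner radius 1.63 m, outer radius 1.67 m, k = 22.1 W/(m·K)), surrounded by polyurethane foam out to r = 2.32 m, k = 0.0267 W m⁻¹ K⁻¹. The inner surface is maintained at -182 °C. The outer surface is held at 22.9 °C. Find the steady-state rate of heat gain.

Q = 410 W

Treat each layer as a resistance in series:
  R_titanium = (1/1.63 − 1/1.67)/(4πk) = 0.01469/(4π·22.1) = 5.291×10^-5 K/W
  R_polyurethane foam = (1/1.67 − 1/2.32)/(4πk) = 0.1678/(4π·0.0267) = 0.5000 K/W
ΣR = 5.291×10^-5 + 0.5000 = 0.5001 K/W
Q = ΔT/ΣR = (-182 °C − 22.9 °C)/0.5001 = -410 W
(Negative Q ⇒ heat flows inward; heat gain = 410 W.)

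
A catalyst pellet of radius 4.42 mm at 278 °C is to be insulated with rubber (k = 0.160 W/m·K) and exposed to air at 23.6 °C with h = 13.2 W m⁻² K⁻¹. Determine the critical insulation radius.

For a sphere, r_cr = 2k_ins/h = 2·0.160/13.2 = 0.0242 m = 2.42 cm

r_cr = 2.42 cm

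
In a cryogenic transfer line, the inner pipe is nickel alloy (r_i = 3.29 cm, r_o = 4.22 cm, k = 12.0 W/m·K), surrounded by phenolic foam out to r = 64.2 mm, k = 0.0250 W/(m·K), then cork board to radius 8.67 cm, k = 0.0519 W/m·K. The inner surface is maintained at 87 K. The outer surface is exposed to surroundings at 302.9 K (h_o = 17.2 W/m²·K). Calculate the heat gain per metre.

Resistance network (inner→outer):
  R'_nickel alloy = ln(0.0422/0.0329)/(2πk) = 0.2489/(2π·12.0) = 0.003302 m·K/W
  R'_phenolic foam = ln(0.0642/0.0422)/(2πk) = 0.4196/(2π·0.0250) = 2.671 m·K/W
  R'_cork board = ln(0.0867/0.0642)/(2πk) = 0.3005/(2π·0.0519) = 0.9214 m·K/W
  R'_conv,out = 1/(2πr h) = 1/(2π·0.0867·17.2) = 0.1067 m·K/W
ΣR = 0.003302 + 2.671 + 0.9214 + 0.1067 = 3.702 m·K/W
Q' = ΔT/ΣR = (87 K − 302.9 K)/3.702 = -58.3 W/m
(Negative Q' ⇒ heat flows inward; heat gain = 58.3 W/m.)

Q' = 58.3 W/m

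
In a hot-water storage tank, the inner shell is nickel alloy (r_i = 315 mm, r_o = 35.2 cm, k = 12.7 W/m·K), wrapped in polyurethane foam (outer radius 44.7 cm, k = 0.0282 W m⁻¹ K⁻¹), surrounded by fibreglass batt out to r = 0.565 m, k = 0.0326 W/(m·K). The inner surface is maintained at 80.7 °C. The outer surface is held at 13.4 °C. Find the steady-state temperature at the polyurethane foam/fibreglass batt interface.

Resistance network (inner→outer):
  R_nickel alloy = (1/0.315 − 1/0.352)/(4πk) = 0.3337/(4π·12.7) = 0.002091 K/W
  R_polyurethane foam = (1/0.352 − 1/0.447)/(4πk) = 0.6038/(4π·0.0282) = 1.704 K/W
  R_fibreglass batt = (1/0.447 − 1/0.565)/(4πk) = 0.4672/(4π·0.0326) = 1.141 K/W
ΣR = 0.002091 + 1.704 + 1.141 = 2.847 K/W
Q = ΔT/ΣR = (80.7 °C − 13.4 °C)/2.847 = 23.64 W
From the inner boundary to the polyurethane foam/fibreglass batt interface, ΣR_partial = 1.706 K/W.
T_interface = T_in − Q·ΣR_partial = 80.7 °C − (23.64)(1.706) = 40.4 °C

T = 40.4 °C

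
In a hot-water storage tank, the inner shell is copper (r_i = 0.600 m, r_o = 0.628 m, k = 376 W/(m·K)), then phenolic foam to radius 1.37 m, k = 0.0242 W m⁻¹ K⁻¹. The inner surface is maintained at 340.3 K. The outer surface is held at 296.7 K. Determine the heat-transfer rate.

Q = 15.4 W

Resistance network (inner→outer):
  R_copper = (1/0.600 − 1/0.628)/(4πk) = 0.07431/(4π·376) = 1.573×10^-5 K/W
  R_phenolic foam = (1/0.628 − 1/1.37)/(4πk) = 0.8624/(4π·0.0242) = 2.836 K/W
ΣR = 1.573×10^-5 + 2.836 = 2.836 K/W
Q = ΔT/ΣR = (340.3 K − 296.7 K)/2.836 = 15.4 W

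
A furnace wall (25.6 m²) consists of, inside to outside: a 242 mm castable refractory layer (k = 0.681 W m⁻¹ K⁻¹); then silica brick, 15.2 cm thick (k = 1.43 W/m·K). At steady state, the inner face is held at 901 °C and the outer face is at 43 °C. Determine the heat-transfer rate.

Q = 47600 W

Series thermal resistances, inner to outer:
  R_castable refractory = L/(kA) = 0.242/(0.681·25.6) = 0.01388 K/W
  R_silica brick = L/(kA) = 0.152/(1.43·25.6) = 0.004152 K/W
ΣR = 0.01388 + 0.004152 = 0.01803 K/W
Q = ΔT/ΣR = (901 °C − 43 °C)/0.01803 = 47600 W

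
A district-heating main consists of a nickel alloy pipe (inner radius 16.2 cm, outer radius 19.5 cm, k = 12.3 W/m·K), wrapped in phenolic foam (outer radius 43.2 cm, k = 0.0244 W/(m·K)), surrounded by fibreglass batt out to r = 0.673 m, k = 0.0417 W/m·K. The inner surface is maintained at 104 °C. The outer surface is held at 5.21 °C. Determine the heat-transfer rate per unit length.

Treat each layer as a resistance in series:
  R'_nickel alloy = ln(0.195/0.162)/(2πk) = 0.1854/(2π·12.3) = 0.002399 m·K/W
  R'_phenolic foam = ln(0.432/0.195)/(2πk) = 0.7954/(2π·0.0244) = 5.188 m·K/W
  R'_fibreglass batt = ln(0.673/0.432)/(2πk) = 0.4433/(2π·0.0417) = 1.692 m·K/W
ΣR = 0.002399 + 5.188 + 1.692 = 6.882 m·K/W
Q' = ΔT/ΣR = (104 °C − 5.21 °C)/6.882 = 14.4 W/m

Q' = 14.4 W/m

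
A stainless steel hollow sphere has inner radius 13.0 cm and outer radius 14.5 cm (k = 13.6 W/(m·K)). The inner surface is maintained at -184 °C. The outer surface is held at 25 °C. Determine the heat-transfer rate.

Q = 4πk·ΔT/(1/r₁ − 1/r₂) = 4π × 13.6 × 209 / (1/0.130 − 1/0.145) = 44900 W

Q = 44.9 kW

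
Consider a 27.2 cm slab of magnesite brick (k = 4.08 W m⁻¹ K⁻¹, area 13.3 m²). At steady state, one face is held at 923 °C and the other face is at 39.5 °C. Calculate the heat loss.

Q = kA·ΔT/L = 4.08 × 13.3 × |923 °C − 39.5 °C| / 0.272 = 1.76×10^5 W

Q = 176 kW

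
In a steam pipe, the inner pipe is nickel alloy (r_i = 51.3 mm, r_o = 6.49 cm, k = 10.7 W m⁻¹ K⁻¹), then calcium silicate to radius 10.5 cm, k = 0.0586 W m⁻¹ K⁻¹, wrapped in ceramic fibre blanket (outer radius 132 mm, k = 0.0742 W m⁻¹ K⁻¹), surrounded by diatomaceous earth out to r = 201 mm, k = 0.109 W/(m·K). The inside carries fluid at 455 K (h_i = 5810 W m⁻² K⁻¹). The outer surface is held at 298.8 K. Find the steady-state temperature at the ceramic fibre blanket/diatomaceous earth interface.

T = 338.5 K

Resistance network (inner→outer):
  R'_conv,in = 1/(2πr h) = 1/(2π·0.0513·5810) = 5.340×10^-4 m·K/W
  R'_nickel alloy = ln(0.0649/0.0513)/(2πk) = 0.2352/(2π·10.7) = 0.003498 m·K/W
  R'_calcium silicate = ln(0.105/0.0649)/(2πk) = 0.4811/(2π·0.0586) = 1.307 m·K/W
  R'_ceramic fibre blanket = ln(0.132/0.105)/(2πk) = 0.2288/(2π·0.0742) = 0.4909 m·K/W
  R'_diatomaceous earth = ln(0.201/0.132)/(2πk) = 0.4205/(2π·0.109) = 0.6140 m·K/W
ΣR = 5.340×10^-4 + 0.003498 + 1.307 + 0.4909 + 0.6140 = 2.416 m·K/W
Q' = ΔT/ΣR = (455 K − 298.8 K)/2.416 = 64.65 W/m
From the inner boundary to the ceramic fibre blanket/diatomaceous earth interface, ΣR_partial = 1.802 m·K/W.
T_interface = T_in − Q'·ΣR_partial = 455 K − (64.65)(1.802) = 338.5 K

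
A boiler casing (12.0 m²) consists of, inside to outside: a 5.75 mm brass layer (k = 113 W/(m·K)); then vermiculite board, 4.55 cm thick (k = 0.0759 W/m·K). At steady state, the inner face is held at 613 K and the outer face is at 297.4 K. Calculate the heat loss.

Series thermal resistances, inner to outer:
  R_brass = L/(kA) = 0.00575/(113·12.0) = 4.240×10^-6 K/W
  R_vermiculite board = L/(kA) = 0.0455/(0.0759·12.0) = 0.04996 K/W
ΣR = 4.240×10^-6 + 0.04996 = 0.04996 K/W
Q = ΔT/ΣR = (613 K − 297.4 K)/0.04996 = 6320 W

Q = 6.32 kW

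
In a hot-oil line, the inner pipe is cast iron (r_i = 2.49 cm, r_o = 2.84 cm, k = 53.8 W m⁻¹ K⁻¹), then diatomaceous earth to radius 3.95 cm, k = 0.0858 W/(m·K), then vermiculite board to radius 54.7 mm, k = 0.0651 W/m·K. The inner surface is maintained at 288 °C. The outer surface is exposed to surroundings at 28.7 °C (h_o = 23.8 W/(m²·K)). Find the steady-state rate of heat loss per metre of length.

Q' = 169 W/m

Series thermal resistances, inner to outer:
  R'_cast iron = ln(0.0284/0.0249)/(2πk) = 0.1315/(2π·53.8) = 3.891×10^-4 m·K/W
  R'_diatomaceous earth = ln(0.0395/0.0284)/(2πk) = 0.3299/(2π·0.0858) = 0.6120 m·K/W
  R'_vermiculite board = ln(0.0547/0.0395)/(2πk) = 0.3256/(2π·0.0651) = 0.7959 m·K/W
  R'_conv,out = 1/(2πr h) = 1/(2π·0.0547·23.8) = 0.1223 m·K/W
ΣR = 3.891×10^-4 + 0.6120 + 0.7959 + 0.1223 = 1.531 m·K/W
Q' = ΔT/ΣR = (288 °C − 28.7 °C)/1.531 = 169 W/m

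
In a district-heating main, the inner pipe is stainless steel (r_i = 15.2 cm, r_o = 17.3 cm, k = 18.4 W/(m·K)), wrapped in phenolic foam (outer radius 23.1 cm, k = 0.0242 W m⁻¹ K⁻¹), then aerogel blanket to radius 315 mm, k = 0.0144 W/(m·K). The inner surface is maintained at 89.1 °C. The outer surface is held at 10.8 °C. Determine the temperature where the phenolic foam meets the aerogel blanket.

T = 61.2 °C

Resistance network (inner→outer):
  R'_stainless steel = ln(0.173/0.152)/(2πk) = 0.1294/(2π·18.4) = 0.001119 m·K/W
  R'_phenolic foam = ln(0.231/0.173)/(2πk) = 0.2891/(2π·0.0242) = 1.901 m·K/W
  R'_aerogel blanket = ln(0.315/0.231)/(2πk) = 0.3102/(2π·0.0144) = 3.428 m·K/W
ΣR = 0.001119 + 1.901 + 3.428 = 5.330 m·K/W
Q' = ΔT/ΣR = (89.1 °C − 10.8 °C)/5.330 = 14.69 W/m
From the inner boundary to the phenolic foam/aerogel blanket interface, ΣR_partial = 1.902 m·K/W.
T_interface = T_in − Q'·ΣR_partial = 89.1 °C − (14.69)(1.902) = 61.2 °C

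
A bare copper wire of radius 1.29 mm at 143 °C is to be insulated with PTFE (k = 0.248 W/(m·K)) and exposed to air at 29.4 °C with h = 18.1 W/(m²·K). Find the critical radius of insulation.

For a cylinder, r_cr = k_ins/h = 0.248/18.1 = 0.0137 m = 1.37 cm

r_cr = 1.37 cm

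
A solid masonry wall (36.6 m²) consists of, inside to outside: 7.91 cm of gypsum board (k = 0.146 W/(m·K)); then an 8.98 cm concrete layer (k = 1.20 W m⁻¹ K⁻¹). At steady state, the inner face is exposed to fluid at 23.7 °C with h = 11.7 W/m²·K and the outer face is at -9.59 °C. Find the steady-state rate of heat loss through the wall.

Q = 1740 W

Series thermal resistances, inner to outer:
  R_conv,in = 1/(hA) = 1/(11.7·36.6) = 0.002335 K/W
  R_gypsum board = L/(kA) = 0.0791/(0.146·36.6) = 0.01480 K/W
  R_concrete = L/(kA) = 0.0898/(1.20·36.6) = 0.002045 K/W
ΣR = 0.002335 + 0.01480 + 0.002045 = 0.01918 K/W
Q = ΔT/ΣR = (23.7 °C − -9.59 °C)/0.01918 = 1740 W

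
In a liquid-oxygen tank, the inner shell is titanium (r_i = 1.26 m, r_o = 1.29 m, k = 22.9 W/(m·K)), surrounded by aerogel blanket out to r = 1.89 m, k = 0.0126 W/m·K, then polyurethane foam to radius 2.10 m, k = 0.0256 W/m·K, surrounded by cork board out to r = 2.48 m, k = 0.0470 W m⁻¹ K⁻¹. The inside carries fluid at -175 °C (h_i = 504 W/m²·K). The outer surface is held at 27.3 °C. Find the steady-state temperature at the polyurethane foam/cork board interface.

Resistance network (inner→outer):
  R_conv,in = 1/(4πr²h) = 1/(4π·1.26²·504) = 9.945×10^-5 K/W
  R_titanium = (1/1.26 − 1/1.29)/(4πk) = 0.01846/(4π·22.9) = 6.414×10^-5 K/W
  R_aerogel blanket = (1/1.29 − 1/1.89)/(4πk) = 0.2461/(4π·0.0126) = 1.554 K/W
  R_polyurethane foam = (1/1.89 − 1/2.10)/(4πk) = 0.05291/(4π·0.0256) = 0.1645 K/W
  R_cork board = (1/2.10 − 1/2.48)/(4πk) = 0.07296/(4π·0.0470) = 0.1235 K/W
ΣR = 9.945×10^-5 + 6.414×10^-5 + 1.554 + 0.1645 + 0.1235 = 1.842 K/W
Q = ΔT/ΣR = (-175 °C − 27.3 °C)/1.842 = -109.8 W
From the inner boundary to the polyurethane foam/cork board interface, ΣR_partial = 1.719 K/W.
T_interface = T_in − Q·ΣR_partial = -175 °C − (-109.8)(1.719) = 13.7 °C

T = 13.7 °C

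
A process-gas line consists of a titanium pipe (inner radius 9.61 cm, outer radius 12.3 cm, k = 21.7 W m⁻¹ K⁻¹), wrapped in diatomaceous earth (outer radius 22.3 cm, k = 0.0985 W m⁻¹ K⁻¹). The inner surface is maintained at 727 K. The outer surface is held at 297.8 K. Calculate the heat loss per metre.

Resistance network (inner→outer):
  R'_titanium = ln(0.123/0.0961)/(2πk) = 0.2468/(2π·21.7) = 0.001810 m·K/W
  R'_diatomaceous earth = ln(0.223/0.123)/(2πk) = 0.5950/(2π·0.0985) = 0.9614 m·K/W
ΣR = 0.001810 + 0.9614 = 0.9632 m·K/W
Q' = ΔT/ΣR = (727 K − 297.8 K)/0.9632 = 446 W/m

Q' = 446 W/m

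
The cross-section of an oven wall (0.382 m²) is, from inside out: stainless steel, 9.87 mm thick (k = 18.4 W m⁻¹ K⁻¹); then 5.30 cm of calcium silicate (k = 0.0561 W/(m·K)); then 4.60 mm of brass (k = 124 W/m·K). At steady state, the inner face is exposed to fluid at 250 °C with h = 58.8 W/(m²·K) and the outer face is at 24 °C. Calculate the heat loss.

Series thermal resistances, inner to outer:
  R_conv,in = 1/(hA) = 1/(58.8·0.382) = 0.04452 K/W
  R_stainless steel = L/(kA) = 0.00987/(18.4·0.382) = 0.001404 K/W
  R_calcium silicate = L/(kA) = 0.0530/(0.0561·0.382) = 2.473 K/W
  R_brass = L/(kA) = 0.00460/(124·0.382) = 9.711×10^-5 K/W
ΣR = 0.04452 + 0.001404 + 2.473 + 9.711×10^-5 = 2.519 K/W
Q = ΔT/ΣR = (250 °C − 24 °C)/2.519 = 89.7 W

Q = 89.7 W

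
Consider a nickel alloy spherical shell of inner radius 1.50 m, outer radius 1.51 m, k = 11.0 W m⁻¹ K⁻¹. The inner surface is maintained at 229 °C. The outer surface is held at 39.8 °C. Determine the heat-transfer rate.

Q = 5920 kW

Q = 4πk·ΔT/(1/r₁ − 1/r₂) = 4π × 11.0 × 189.2 / (1/1.50 − 1/1.51) = 5.92×10^6 W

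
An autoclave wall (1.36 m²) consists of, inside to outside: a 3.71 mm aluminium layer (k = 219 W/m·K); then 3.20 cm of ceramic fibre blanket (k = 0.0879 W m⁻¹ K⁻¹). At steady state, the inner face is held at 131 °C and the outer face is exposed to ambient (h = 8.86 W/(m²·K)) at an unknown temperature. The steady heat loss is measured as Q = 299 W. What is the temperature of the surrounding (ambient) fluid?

T_out = 26.1 °C

Series resistances:
  R_aluminium = L/(kA) = 0.00371/(219·1.36) = 1.246×10^-5 K/W
  R_ceramic fibre blanket = L/(kA) = 0.0320/(0.0879·1.36) = 0.2677 K/W
  R_conv,out = 1/(hA) = 1/(8.86·1.36) = 0.08299 K/W
ΣR = 0.3507 K/W
ΔT = Q·ΣR = 299 × 0.3507 = 104.9 K
Heat flows outward, so T_out = T_in − ΔT = 131 − 104.9 = 26.1 °C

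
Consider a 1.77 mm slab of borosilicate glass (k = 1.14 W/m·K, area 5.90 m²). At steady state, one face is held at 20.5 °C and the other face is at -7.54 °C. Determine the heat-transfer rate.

Q = 1.07×10^5 W

Q = kA·ΔT/L = 1.14 × 5.90 × |20.5 °C − -7.54 °C| / 0.00177 = 1.07×10^5 W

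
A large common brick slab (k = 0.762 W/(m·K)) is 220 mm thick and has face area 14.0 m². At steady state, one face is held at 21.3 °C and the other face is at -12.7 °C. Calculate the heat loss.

Q = kA·ΔT/L = 0.762 × 14.0 × |21.3 °C − -12.7 °C| / 0.220 = 1650 W

Q = 1650 W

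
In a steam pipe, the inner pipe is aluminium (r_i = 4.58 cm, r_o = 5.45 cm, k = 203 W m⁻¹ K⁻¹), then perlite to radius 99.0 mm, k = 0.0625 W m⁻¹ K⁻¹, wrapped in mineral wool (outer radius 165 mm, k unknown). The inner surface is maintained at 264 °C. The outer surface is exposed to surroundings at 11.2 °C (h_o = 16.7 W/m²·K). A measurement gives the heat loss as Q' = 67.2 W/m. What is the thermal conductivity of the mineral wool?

ΣR = ΔT/Q' = |264 − 11.2|/67.2 = 3.762 m·K/W
Known resistances:
  R'_aluminium = ln(0.0545/0.0458)/(2πk) = 0.1739/(2π·203) = 1.364×10^-4 m·K/W
  R'_perlite = ln(0.0990/0.0545)/(2πk) = 0.5969/(2π·0.0625) = 1.520 m·K/W
  R'_conv,out = 1/(2πr h) = 1/(2π·0.165·16.7) = 0.05776 m·K/W
R_mineral wool = ΣR − ΣR_known = 3.762 − 1.578 = 2.184 m·K/W
ln(r₂/r₁)/(2πk) = 2.184 ⇒ k = 0.5108/(2π·2.184) = 0.0372 W/m·K

k = 0.0372 W/m·K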